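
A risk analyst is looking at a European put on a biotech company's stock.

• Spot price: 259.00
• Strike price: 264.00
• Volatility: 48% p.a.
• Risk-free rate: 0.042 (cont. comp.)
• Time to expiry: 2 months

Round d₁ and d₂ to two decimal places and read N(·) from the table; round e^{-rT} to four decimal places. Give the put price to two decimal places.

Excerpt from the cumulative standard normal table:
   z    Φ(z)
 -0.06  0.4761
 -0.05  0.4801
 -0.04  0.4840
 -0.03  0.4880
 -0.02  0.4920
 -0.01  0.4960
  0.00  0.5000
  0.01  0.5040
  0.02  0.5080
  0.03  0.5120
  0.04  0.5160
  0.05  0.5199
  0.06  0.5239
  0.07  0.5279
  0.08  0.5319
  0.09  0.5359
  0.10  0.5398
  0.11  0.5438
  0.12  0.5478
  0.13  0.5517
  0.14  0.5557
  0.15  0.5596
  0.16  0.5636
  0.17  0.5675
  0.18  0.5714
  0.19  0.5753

22.39

σ√T = 0.48·√0.1667 = 0.1960
ln(S/K) + (r + σ²/2)T = ln(259/264) + (0.042 + 0.48²/2)·0.1667 = -0.0191 + 0.0262 = 0.0071
d₁ = 0.0071 / 0.1960 = 0.0361 which rounds to 0.04
d₂ = d₁ − σ√T = 0.0361 − 0.1960 = -0.1598 which rounds to -0.16
e^(−rT) = e^(−0.042·0.1667) = 0.9930
N(−d₂) = N(0.16) = 0.5636;  N(−d₁) = N(-0.04) = 0.4840
P = 264·0.9930·0.5636 − 259·0.4840 = 147.7489 − 125.3560 = 22.3929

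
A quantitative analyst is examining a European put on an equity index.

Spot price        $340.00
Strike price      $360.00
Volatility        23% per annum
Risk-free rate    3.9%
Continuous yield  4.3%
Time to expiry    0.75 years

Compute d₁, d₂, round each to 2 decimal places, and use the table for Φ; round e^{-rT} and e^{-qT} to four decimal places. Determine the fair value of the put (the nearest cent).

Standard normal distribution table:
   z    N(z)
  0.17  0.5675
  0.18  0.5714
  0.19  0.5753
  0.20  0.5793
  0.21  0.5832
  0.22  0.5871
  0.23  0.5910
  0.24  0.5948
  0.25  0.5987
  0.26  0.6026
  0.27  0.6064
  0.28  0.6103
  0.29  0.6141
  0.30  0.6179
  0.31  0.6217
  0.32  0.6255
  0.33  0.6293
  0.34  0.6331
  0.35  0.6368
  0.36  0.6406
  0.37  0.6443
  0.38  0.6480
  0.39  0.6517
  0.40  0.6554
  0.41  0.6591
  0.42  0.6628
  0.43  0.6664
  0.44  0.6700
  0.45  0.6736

$38.43

T = 0.75;  σ√T = 0.1992
ln(S/K) + (r − q + σ²/2)T = ln(340/360) + (0.039 − 0.043 + 0.23²/2)·0.75 = -0.0572 + 0.0168 = -0.0403
d₁ = -0.0403 / 0.1992 = -0.2024 → -0.20
d₂ = d₁ − σ√T = -0.2024 − 0.1992 = -0.4016 → -0.40
e^(−qT) = e^(−0.043·0.75) = 0.9683;  e^(−rT) = e^(−0.039·0.75) = 0.9712
N(−d₂) = N(0.40) = 0.6554;  N(−d₁) = N(0.20) = 0.5793
P = 360·0.9712·0.6554 − 340·0.9683·0.5793 = 229.1488 − 190.7183 = 38.4305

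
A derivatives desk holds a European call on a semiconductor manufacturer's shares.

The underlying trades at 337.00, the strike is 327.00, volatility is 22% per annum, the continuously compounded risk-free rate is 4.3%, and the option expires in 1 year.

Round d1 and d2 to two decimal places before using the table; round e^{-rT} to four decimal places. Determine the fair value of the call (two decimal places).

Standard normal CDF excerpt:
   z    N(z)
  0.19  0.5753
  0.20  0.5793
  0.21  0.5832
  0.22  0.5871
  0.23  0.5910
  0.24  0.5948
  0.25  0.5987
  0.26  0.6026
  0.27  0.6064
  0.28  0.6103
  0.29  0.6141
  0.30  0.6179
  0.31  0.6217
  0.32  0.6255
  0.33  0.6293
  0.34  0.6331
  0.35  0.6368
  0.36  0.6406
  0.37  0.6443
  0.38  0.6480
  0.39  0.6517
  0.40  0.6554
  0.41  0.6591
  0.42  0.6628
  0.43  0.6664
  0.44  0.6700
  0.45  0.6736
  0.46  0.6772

σ√T = 0.22 × 1.0000 = 0.2200
ln(S/K) + (r + σ²/2)T = ln(337/327) + (0.043 + 0.22²/2)·1 = 0.0301 + 0.0672 = 0.0973
d₁ = 0.0973 / 0.2200 = 0.4424 → 0.44
d₂ = d₁ − σ√T = 0.4424 − 0.2200 = 0.2224 → 0.22
exp(−rT) = exp(−0.043·1) = 0.9579
C = 337·N(0.44) − 327·0.9579·N(0.22) = 337·0.6700 − 327·0.9579·0.5871 = 225.7900 − 183.8993 = 41.8907

41.89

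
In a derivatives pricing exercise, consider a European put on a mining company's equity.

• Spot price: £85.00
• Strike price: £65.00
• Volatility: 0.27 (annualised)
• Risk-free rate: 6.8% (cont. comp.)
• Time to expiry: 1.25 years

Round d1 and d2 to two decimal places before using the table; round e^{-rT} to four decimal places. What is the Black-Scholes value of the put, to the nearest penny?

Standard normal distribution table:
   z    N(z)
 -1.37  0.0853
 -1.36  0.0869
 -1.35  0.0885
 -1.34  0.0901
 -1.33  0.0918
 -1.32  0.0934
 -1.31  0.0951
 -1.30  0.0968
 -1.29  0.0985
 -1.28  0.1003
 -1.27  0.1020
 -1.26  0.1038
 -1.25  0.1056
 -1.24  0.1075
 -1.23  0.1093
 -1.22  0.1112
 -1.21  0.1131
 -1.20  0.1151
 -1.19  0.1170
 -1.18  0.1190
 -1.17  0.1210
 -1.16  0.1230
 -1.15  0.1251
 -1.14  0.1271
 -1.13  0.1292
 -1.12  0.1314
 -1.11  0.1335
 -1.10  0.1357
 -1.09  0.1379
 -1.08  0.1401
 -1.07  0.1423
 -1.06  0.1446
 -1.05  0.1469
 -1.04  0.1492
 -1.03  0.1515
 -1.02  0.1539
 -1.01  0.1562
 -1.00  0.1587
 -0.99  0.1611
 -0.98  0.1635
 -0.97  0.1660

σ√T = 0.27 × 1.1180 = 0.3019
d₁ = [ln(85/65) + (0.068 + 0.27²/2)·1.25] / 0.3019 = [0.2683 + 0.1306] / 0.3019 = 1.3212 → 1.32
d₂ = d₁ − σ√T = 1.3212 − 0.3019 = 1.0193 → 1.02
e^(−rT) = e^(−0.068·1.25) = 0.9185
N(−d₂) = N(-1.02) = 0.1539;  N(−d₁) = N(-1.32) = 0.0934
P = 65·0.9185·0.1539 − 85·0.0934 = 9.1882 − 7.9390 = 1.2492

£1.25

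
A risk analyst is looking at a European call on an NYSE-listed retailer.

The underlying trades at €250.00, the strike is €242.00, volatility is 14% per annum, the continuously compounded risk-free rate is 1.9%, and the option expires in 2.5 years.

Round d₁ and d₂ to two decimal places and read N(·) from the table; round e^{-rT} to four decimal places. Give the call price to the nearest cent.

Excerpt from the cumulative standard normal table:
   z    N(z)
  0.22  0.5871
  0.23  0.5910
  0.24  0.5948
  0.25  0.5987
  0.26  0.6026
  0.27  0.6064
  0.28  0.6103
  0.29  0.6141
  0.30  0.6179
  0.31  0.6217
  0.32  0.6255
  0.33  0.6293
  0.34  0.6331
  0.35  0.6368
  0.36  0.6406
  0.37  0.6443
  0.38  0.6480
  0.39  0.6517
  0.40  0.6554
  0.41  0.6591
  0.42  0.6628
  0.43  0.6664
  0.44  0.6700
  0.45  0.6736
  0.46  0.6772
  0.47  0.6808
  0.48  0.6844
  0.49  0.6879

σ√T = 0.14·√2.5 = 0.2214
ln(S/K) + (r + σ²/2)T = ln(250/242) + (0.019 + 0.14²/2)·2.5 = 0.0325 + 0.0720 = 0.1045
d₁ = 0.1045 / 0.2214 = 0.4722 ⇒ 0.47
d₂ = d₁ − σ√T = 0.4722 − 0.2214 = 0.2508 ⇒ 0.25
e^(−rT) = e^(−0.019·2.5) = 0.9536
N(d₁) = N(0.47) = 0.6808;  N(d₂) = N(0.25) = 0.5987
C = 250·0.6808 − 242·0.9536·0.5987 = 170.2000 − 138.1627 = 32.0373

€32.04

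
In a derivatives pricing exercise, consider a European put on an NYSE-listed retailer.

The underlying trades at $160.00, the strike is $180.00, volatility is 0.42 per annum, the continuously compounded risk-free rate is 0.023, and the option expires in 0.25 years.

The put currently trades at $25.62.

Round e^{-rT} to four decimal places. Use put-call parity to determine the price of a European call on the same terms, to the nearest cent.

$6.65

exp(−rT) = exp(−0.023·0.25) = 0.9943
Put-call parity: C − P = S − K·e^(−rT) = 160 − 180·0.9943 = 160 − 178.9740 = -18.9740
C = P + (C − P) = 25.62 + (-18.9740) = 6.6460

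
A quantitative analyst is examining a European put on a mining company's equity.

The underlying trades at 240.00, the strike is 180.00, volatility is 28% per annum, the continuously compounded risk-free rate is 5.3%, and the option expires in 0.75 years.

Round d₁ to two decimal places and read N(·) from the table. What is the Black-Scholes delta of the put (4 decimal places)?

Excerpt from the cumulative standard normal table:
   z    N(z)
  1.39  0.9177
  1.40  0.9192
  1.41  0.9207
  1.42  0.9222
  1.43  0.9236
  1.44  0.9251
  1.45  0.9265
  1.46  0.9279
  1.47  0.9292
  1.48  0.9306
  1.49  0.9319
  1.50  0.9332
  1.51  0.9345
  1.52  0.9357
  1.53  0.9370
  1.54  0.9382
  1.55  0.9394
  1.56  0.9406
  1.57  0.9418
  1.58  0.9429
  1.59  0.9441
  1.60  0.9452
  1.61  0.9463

-0.0708

T = 0.75;  σ√T = 0.2425
ln(S/K) + (r + σ²/2)T = ln(240/180) + (0.053 + 0.28²/2)·0.75 = 0.2877 + 0.0692 = 0.3568
d₁ = 0.3568 / 0.2425 = 1.4716 → 1.47
N(d₁) = N(1.47) = 0.9292
Δ_put = N(d₁) − 1 = 0.9292 − 1 = -0.0708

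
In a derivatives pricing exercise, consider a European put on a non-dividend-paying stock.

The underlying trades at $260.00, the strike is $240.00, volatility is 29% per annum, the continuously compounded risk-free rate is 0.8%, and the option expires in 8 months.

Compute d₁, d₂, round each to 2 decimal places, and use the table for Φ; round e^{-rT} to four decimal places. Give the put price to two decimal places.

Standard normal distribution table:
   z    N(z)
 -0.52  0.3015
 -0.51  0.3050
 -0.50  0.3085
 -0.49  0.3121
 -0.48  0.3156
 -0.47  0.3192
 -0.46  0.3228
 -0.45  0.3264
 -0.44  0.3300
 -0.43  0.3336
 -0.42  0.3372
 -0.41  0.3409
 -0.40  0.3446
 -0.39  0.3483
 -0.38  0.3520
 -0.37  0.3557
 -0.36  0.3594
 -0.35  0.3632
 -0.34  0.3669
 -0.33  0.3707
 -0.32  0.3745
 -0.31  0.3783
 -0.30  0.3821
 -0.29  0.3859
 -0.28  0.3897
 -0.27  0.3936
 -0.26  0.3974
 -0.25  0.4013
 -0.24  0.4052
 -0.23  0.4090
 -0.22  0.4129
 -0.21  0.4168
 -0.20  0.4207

$14.68

σ√T = 0.29 × 0.8165 = 0.2368
d₁ = [ln(260/240) + (0.008 + ½·0.29²)·0.6667] / (σ√T) = (0.0800 + 0.0334) / 0.2368 = 0.4790 ⇒ 0.48
d₂ = 0.4790 − 0.2368 = 0.2422 ⇒ 0.24
e^(−rT) = e^(−0.008·0.6667) = 0.9947
P = 240·0.9947·N(-0.24) − 260·N(-0.48) = 240·0.9947·0.4052 − 260·0.3156 = 96.7326 − 82.0560 = 14.6766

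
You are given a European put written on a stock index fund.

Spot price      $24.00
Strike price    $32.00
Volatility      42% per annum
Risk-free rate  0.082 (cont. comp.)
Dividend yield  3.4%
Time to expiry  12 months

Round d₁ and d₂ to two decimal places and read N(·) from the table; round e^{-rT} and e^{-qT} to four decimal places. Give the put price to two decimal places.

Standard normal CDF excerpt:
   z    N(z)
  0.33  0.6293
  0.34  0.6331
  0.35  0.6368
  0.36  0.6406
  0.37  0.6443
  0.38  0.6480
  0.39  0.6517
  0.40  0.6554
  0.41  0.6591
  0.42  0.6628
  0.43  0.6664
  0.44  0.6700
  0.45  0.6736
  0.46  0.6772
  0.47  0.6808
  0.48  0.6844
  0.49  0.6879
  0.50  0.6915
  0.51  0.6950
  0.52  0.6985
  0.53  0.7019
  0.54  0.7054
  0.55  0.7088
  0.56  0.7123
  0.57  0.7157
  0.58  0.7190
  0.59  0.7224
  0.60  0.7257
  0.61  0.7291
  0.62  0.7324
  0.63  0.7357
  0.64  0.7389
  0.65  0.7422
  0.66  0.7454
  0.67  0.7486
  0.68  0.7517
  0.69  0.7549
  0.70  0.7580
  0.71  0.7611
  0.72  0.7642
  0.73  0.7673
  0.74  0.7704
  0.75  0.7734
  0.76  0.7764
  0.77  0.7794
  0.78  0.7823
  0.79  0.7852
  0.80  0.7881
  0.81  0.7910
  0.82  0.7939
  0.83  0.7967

$8.20

σ√T = 0.42 × 1.0000 = 0.4200
d₁ = [ln(24/32) + (0.082 − 0.034 + 0.42²/2)·1] / 0.4200 = [-0.2877 + 0.1362] / 0.4200 = -0.3607 ≈ -0.36
d₂ = d₁ − σ√T = -0.3607 − 0.4200 = -0.7807 ≈ -0.78
e^(−qT) = e^(−0.034·1) = 0.9666;  e^(−rT) = e^(−0.082·1) = 0.9213
N(−d₂) = N(0.78) = 0.7823;  N(−d₁) = N(0.36) = 0.6406
P = 32·0.9213·0.7823 − 24·0.9666·0.6406 = 23.0635 − 14.8609 = 8.2026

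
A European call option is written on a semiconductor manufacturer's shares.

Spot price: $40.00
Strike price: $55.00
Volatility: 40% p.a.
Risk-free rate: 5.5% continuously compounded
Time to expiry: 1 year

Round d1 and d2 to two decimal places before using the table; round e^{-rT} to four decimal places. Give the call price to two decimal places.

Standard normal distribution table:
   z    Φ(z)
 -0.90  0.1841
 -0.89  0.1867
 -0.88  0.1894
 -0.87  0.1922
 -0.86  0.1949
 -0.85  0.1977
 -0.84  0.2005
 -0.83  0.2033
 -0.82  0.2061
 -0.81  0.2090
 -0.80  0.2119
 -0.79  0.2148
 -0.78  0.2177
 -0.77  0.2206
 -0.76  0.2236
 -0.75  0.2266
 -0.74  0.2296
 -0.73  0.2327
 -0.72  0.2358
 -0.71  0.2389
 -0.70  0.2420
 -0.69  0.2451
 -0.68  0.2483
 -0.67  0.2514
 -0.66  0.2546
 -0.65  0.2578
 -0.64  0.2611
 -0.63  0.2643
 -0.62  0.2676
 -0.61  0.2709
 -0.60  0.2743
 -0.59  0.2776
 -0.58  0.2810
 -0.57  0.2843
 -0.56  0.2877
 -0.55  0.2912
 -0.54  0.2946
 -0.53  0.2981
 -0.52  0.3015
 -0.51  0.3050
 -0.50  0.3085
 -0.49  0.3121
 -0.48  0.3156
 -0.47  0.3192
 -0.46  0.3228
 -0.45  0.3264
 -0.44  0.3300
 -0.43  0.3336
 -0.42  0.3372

T = 1;  σ√T = 0.4000
ln(S/K) + (r + σ²/2)T = ln(40/55) + (0.055 + 0.4²/2)·1 = -0.3185 + 0.1350 = -0.1835
d₁ = -0.1835 / 0.4000 = -0.4586 → -0.46
d₂ = d₁ − σ√T = -0.4586 − 0.4000 = -0.8586 → -0.86
e^(−rT) = e^(−0.055·1) = 0.9465
N(d₁) = N(-0.46) = 0.3228;  N(d₂) = N(-0.86) = 0.1949
C = 40·0.3228 − 55·0.9465·0.1949 = 12.9120 − 10.1460 = 2.7660

$2.77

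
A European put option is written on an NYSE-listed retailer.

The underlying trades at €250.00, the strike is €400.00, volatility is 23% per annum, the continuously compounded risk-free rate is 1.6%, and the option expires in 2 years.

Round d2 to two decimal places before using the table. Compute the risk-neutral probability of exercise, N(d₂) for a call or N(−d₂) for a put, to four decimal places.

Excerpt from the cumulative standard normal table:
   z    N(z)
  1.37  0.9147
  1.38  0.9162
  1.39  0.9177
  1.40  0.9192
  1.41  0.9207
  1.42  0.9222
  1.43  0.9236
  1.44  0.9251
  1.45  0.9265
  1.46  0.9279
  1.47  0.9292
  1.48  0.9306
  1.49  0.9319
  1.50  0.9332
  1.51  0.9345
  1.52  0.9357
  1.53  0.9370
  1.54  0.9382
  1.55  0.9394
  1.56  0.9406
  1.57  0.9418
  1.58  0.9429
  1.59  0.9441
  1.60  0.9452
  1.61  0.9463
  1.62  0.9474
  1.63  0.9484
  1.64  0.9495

σ√T = 0.23·√2 = 0.3253
d₁ = [ln(250/400) + (0.016 + 0.23²/2)·2] / 0.3253 = [-0.4700 + 0.0849] / 0.3253 = -1.1840 ⇒ -1.18
d₂ = d₁ − σ√T = -1.1840 − 0.3253 = -1.5092 ⇒ -1.51
Risk-neutral Pr[S_T < K] = N(−d₂) = N(1.51) = 0.9345

0.9345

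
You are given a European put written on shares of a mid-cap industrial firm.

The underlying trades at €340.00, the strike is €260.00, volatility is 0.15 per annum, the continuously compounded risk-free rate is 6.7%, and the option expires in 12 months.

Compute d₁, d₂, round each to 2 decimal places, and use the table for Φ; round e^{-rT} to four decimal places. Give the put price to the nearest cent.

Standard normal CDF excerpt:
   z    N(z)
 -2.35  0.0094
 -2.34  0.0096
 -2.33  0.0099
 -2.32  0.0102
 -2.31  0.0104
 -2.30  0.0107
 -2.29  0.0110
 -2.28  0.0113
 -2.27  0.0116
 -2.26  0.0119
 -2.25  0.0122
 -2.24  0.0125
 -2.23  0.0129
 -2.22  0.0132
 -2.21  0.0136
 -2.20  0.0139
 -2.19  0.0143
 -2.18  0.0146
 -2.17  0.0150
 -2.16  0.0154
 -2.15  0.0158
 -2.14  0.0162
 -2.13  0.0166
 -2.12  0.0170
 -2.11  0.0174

€0.21

σ√T = 0.15·√1 = 0.1500
ln(S/K) + (r + σ²/2)T = ln(340/260) + (0.067 + 0.15²/2)·1 = 0.2683 + 0.0783 = 0.3465
d₁ = 0.3465 / 0.1500 = 2.3101 ≈ 2.31
d₂ = d₁ − σ√T = 2.3101 − 0.1500 = 2.1601 ≈ 2.16
e^(−rT) = e^(−0.067·1) = 0.9352
N(−d₂) = N(-2.16) = 0.0154;  N(−d₁) = N(-2.31) = 0.0104
P = 260·0.9352·0.0154 − 340·0.0104 = 3.7445 − 3.5360 = 0.2085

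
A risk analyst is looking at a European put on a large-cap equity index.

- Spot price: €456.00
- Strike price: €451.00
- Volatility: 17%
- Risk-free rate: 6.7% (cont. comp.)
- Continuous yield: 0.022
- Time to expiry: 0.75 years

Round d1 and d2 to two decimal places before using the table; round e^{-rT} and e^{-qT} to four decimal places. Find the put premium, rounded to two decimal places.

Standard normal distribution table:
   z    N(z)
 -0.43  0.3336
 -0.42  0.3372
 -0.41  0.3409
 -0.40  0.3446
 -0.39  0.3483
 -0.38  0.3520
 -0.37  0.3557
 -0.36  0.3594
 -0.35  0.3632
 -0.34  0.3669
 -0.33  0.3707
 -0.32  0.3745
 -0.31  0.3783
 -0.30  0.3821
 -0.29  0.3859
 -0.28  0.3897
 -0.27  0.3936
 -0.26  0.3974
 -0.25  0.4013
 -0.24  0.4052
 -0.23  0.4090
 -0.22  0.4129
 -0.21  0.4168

σ√T = 0.17·√0.75 = 0.1472
d₁ = [ln(456/451) + (0.067 − 0.022 + ½·0.17²)·0.75] / (σ√T) = (0.0110 + 0.0446) / 0.1472 = 0.3777 ≈ 0.38
d₂ = 0.3777 − 0.1472 = 0.2305 ≈ 0.23
e^(−qT) = e^(−0.022·0.75) = 0.9836;  e^(−rT) = e^(−0.067·0.75) = 0.9510
N(−d₂) = N(-0.23) = 0.4090;  N(−d₁) = N(-0.38) = 0.3520
P = 451·0.9510·0.4090 − 456·0.9836·0.3520 = 175.4205 − 157.8796 = 17.5409

€17.54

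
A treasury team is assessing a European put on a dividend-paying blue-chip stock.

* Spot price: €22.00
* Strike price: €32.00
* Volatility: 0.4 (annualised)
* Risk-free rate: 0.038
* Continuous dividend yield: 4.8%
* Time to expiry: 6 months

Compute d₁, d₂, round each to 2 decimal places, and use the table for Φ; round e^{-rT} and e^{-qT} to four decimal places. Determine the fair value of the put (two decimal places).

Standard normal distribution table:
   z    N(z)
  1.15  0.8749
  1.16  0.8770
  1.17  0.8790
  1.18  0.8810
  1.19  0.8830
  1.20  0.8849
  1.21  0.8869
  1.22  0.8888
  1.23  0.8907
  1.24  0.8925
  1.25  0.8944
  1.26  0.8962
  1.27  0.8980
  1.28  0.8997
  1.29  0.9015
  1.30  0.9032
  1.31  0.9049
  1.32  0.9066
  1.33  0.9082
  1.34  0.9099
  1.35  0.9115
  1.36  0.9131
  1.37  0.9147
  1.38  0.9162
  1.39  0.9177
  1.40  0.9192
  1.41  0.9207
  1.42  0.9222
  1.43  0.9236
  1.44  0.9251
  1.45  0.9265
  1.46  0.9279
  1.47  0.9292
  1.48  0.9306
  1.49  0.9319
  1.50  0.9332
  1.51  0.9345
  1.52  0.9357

T = 0.5;  σ√T = 0.2828
d₁ = [ln(22/32) + (0.038 − 0.048 + 0.4²/2)·0.5] / 0.2828 = [-0.3747 + 0.0350] / 0.2828 = -1.2010 ⇒ -1.20
d₂ = d₁ − σ√T = -1.2010 − 0.2828 = -1.4838 ⇒ -1.48
e^(−qT) = e^(−0.048·0.5) = 0.9763;  e^(−rT) = e^(−0.038·0.5) = 0.9812
P = 32·0.9812·N(1.48) − 22·0.9763·N(1.20) = 32·0.9812·0.9306 − 22·0.9763·0.8849 = 29.2194 − 19.0064 = 10.2129

€10.21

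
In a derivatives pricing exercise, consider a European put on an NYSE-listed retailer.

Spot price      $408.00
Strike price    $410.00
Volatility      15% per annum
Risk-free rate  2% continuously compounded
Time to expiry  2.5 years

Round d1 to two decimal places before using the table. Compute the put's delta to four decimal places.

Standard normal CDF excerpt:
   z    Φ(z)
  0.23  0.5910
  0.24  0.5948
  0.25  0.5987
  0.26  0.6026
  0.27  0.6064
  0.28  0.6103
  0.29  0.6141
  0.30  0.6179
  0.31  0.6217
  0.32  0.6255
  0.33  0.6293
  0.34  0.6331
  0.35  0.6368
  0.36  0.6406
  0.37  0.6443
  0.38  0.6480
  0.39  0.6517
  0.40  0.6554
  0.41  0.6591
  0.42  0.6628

σ√T = 0.15·√2.5 = 0.2372
d₁ = [ln(408/410) + (0.02 + ½·0.15²)·2.5] / (σ√T) = (-0.0049 + 0.0781) / 0.2372 = 0.3088 ≈ 0.31
N(d₁) = N(0.31) = 0.6217
Δ_put = N(d₁) − 1 = 0.6217 − 1 = -0.3783

-0.3783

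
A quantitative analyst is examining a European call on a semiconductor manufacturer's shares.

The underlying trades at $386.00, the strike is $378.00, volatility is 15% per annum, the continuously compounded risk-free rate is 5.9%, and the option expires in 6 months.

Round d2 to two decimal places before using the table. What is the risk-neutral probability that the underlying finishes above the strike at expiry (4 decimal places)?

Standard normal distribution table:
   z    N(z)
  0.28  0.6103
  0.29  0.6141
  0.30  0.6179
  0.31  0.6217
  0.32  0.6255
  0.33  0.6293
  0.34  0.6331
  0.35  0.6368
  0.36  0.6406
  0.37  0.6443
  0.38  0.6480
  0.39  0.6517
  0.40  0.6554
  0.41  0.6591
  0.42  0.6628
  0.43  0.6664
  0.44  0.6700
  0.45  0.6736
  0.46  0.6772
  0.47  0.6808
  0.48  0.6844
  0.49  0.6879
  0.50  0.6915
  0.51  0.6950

T = 0.5;  σ√T = 0.1061
d₁ = [ln(386/378) + (0.059 + 0.15²/2)·0.5] / 0.1061 = [0.0209 + 0.0351] / 0.1061 = 0.5286 → 0.53
d₂ = d₁ − σ√T = 0.5286 − 0.1061 = 0.4225 → 0.42
Pr(exercise) under Q = N(d₂) = 0.6628

0.6628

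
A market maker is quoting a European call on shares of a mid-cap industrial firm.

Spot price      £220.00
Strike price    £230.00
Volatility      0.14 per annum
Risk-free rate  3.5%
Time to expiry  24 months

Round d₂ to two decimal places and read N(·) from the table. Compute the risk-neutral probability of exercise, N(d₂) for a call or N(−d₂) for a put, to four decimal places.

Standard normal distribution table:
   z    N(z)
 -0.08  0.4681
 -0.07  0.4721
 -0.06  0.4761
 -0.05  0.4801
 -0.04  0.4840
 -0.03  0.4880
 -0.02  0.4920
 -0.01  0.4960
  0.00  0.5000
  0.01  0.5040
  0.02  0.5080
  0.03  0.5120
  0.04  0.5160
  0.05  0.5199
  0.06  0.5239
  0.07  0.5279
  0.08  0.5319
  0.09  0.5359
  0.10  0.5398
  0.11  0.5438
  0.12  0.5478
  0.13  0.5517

T = 2;  σ√T = 0.1980
d₁ = [ln(220/230) + (0.035 + 0.14²/2)·2] / 0.1980 = [-0.0445 + 0.0896] / 0.1980 = 0.2280 ≈ 0.23
d₂ = d₁ − σ√T = 0.2280 − 0.1980 = 0.0300 ≈ 0.03
Pr(exercise) under Q = N(d₂) = 0.5120

0.5120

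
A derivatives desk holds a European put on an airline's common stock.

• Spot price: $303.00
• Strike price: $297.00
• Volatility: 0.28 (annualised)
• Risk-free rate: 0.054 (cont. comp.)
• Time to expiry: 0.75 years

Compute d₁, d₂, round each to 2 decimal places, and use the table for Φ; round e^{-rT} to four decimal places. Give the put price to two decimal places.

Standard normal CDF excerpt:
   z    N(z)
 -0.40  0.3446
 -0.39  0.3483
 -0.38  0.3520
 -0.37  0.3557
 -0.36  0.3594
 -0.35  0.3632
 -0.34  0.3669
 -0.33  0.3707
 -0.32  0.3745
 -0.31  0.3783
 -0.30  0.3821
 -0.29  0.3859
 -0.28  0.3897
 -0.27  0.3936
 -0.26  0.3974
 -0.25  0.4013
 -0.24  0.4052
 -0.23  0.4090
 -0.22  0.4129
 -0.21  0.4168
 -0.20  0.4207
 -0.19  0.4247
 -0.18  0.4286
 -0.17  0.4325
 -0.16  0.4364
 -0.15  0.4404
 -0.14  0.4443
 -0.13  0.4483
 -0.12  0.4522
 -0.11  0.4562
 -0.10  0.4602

$20.08

σ√T = 0.28 × 0.8660 = 0.2425
d₁ = [ln(303/297) + (0.054 + 0.28²/2)·0.75] / 0.2425 = [0.0200 + 0.0699] / 0.2425 = 0.3707 → 0.37
d₂ = d₁ − σ√T = 0.3707 − 0.2425 = 0.1283 → 0.13
e^(−rT) = e^(−0.054·0.75) = 0.9603
N(−d₂) = N(-0.13) = 0.4483;  N(−d₁) = N(-0.37) = 0.3557
P = 297·0.9603·0.4483 − 303·0.3557 = 127.8592 − 107.7771 = 20.0821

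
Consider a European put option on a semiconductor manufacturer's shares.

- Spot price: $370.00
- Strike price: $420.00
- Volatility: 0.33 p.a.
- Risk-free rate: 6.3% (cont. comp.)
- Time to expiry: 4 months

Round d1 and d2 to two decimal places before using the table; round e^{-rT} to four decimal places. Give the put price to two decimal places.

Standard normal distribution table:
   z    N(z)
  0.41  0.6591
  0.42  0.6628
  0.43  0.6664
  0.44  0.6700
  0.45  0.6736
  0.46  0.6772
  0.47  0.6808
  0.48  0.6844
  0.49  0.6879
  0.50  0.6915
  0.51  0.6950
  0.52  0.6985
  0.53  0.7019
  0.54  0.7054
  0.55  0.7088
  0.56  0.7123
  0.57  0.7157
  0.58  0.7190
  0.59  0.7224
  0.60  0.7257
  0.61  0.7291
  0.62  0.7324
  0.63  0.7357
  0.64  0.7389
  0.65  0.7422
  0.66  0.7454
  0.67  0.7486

$54.68

T = 0.3333;  σ√T = 0.1905
d₁ = [ln(370/420) + (0.063 + ½·0.33²)·0.3333] / (σ√T) = (-0.1268 + 0.0391) / 0.1905 = -0.4598 → -0.46
d₂ = -0.4598 − 0.1905 = -0.6503 → -0.65
exp(−rT) = exp(−0.063·0.3333) = 0.9792
N(−d₂) = N(0.65) = 0.7422;  N(−d₁) = N(0.46) = 0.6772
P = 420·0.9792·0.7422 − 370·0.6772 = 305.2401 − 250.5640 = 54.6761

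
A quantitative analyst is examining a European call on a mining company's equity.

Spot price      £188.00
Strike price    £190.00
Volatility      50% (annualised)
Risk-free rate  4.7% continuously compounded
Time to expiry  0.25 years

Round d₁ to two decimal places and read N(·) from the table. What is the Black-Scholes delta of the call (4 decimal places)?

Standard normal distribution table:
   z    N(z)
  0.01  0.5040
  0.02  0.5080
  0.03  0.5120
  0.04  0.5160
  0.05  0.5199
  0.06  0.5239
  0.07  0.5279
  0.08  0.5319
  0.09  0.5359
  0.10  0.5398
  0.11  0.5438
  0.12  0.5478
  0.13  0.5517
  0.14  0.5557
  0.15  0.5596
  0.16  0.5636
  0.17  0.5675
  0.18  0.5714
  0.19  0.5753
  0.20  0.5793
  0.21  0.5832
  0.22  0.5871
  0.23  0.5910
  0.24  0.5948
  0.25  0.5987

0.5517

σ√T = 0.5·√0.25 = 0.2500
d₁ = [ln(188/190) + (0.047 + 0.5²/2)·0.25] / 0.2500 = [-0.0106 + 0.0430] / 0.2500 = 0.1297 ⇒ 0.13
N(d₁) = N(0.13) = 0.5517
Δ_call = N(d₁) = 0.5517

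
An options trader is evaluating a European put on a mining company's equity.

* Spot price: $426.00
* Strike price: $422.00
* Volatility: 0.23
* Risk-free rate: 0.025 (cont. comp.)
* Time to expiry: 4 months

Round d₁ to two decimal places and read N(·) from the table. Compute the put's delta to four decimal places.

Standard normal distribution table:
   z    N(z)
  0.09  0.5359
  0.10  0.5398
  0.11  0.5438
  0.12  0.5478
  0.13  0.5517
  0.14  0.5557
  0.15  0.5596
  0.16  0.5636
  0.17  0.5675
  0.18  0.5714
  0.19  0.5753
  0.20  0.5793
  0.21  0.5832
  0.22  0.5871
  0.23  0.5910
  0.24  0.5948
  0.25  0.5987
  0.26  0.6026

-0.4207

σ√T = 0.23·√0.3333 = 0.1328
d₁ = [ln(426/422) + (0.025 + 0.23²/2)·0.3333] / 0.1328 = [0.0094 + 0.0171] / 0.1328 = 0.2002 ⇒ 0.20
N(d₁) = N(0.20) = 0.5793
Δ_put = N(d₁) − 1 = 0.5793 − 1 = -0.4207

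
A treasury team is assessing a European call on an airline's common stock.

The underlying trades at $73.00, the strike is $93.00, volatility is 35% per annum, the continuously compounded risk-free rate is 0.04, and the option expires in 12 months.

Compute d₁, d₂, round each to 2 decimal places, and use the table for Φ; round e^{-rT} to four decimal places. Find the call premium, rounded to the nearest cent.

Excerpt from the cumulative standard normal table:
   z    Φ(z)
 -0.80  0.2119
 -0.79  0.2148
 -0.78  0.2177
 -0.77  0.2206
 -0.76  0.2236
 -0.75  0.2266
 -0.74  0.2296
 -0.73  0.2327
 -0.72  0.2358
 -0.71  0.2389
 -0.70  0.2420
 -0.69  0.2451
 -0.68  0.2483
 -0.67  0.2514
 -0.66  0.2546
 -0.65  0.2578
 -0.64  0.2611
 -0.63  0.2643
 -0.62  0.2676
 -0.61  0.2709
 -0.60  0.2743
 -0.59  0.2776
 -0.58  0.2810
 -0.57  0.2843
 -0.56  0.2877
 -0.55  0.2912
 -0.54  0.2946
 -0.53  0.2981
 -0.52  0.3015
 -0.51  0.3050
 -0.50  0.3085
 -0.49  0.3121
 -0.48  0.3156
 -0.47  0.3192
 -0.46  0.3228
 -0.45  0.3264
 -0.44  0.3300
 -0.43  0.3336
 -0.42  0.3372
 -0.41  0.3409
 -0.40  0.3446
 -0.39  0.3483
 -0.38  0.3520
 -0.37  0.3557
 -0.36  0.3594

$4.91

σ√T = 0.35·√1 = 0.3500
d₁ = [ln(73/93) + (0.04 + 0.35²/2)·1] / 0.3500 = [-0.2421 + 0.1012] / 0.3500 = -0.4025 which rounds to -0.40
d₂ = d₁ − σ√T = -0.4025 − 0.3500 = -0.7525 which rounds to -0.75
exp(−rT) = exp(−0.04·1) = 0.9608
N(d₁) = N(-0.40) = 0.3446;  N(d₂) = N(-0.75) = 0.2266
C = 73·0.3446 − 93·0.9608·0.2266 = 25.1558 − 20.2477 = 4.9081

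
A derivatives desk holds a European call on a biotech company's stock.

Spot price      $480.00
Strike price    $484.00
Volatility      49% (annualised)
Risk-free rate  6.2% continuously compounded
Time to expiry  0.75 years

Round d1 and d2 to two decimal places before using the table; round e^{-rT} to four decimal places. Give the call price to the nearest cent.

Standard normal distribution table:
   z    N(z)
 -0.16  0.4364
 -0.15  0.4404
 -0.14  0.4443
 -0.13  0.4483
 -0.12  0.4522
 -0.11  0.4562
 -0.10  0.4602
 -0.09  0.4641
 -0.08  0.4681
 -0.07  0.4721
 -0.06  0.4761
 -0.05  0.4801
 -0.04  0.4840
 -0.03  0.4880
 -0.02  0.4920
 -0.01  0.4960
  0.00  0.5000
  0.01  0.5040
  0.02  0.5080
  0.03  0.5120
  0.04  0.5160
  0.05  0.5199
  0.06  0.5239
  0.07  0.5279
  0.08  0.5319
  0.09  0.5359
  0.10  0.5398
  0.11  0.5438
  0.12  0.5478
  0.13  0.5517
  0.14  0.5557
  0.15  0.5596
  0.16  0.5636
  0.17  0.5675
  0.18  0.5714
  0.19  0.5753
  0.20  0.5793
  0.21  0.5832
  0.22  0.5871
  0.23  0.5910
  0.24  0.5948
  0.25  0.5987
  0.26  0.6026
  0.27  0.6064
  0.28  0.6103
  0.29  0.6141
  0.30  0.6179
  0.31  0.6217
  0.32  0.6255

$87.66

σ√T = 0.49·√0.75 = 0.4244
d₁ = [ln(480/484) + (0.062 + 0.49²/2)·0.75] / 0.4244 = [-0.0083 + 0.1365] / 0.4244 = 0.3022 → 0.30
d₂ = d₁ − σ√T = 0.3022 − 0.4244 = -0.1222 → -0.12
exp(−rT) = exp(−0.062·0.75) = 0.9546
N(d₁) = N(0.30) = 0.6179;  N(d₂) = N(-0.12) = 0.4522
C = 480·0.6179 − 484·0.9546·0.4522 = 296.5920 − 208.9283 = 87.6637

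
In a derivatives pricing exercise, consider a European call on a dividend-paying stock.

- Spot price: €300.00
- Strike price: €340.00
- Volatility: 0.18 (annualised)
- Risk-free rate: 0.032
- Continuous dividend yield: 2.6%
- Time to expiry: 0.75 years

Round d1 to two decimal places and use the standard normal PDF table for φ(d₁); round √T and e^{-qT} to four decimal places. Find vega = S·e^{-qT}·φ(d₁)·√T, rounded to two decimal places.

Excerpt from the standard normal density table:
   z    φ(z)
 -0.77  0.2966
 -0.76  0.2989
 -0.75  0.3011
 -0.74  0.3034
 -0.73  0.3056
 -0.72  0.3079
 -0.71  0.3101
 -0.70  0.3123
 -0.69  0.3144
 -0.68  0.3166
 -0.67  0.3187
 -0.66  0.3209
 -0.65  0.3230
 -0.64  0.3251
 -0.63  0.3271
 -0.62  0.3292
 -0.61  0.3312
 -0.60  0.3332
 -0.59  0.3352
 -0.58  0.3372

σ√T = 0.18·√0.75 = 0.1559
d₁ = [ln(300/340) + (0.032 − 0.026 + 0.18²/2)·0.75] / 0.1559 = [-0.1252 + 0.0167] / 0.1559 = -0.6961 ≈ -0.70
√T = √0.75 = 0.8660
φ(d₁) = φ(-0.70) = 0.3123
exp(−qT) = exp(−0.026·0.75) = 0.9807
vega = S·exp(−qT)·φ(d₁)·√T = 300·0.9807·0.3123·0.8660 = 79.5696

79.57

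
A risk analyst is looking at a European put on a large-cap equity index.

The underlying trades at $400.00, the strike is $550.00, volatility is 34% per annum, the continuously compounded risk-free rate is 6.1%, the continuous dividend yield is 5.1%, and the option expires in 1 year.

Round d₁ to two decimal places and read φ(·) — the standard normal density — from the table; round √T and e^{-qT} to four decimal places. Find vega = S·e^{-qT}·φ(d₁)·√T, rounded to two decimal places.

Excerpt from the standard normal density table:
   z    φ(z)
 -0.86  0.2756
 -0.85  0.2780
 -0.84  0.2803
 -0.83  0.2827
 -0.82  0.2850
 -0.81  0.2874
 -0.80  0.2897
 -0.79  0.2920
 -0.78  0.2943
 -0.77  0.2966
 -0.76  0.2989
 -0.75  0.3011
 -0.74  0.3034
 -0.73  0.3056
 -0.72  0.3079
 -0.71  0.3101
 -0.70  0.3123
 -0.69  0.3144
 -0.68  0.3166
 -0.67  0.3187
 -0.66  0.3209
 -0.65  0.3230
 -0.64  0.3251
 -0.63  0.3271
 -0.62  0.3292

115.33

T = 1;  σ√T = 0.3400
d₁ = [ln(400/550) + (0.061 − 0.051 + ½·0.34²)·1] / (σ√T) = (-0.3185 + 0.0678) / 0.3400 = -0.7372 → -0.74
√T = √1 = 1.0000
φ(d₁) = φ(-0.74) = 0.3034
exp(−qT) = exp(−0.051·1) = 0.9503
vega = S·exp(−qT)·φ(d₁)·√T = 400·0.9503·0.3034·1.0000 = 115.3284
(Vega is the same for a European call and put with the same parameters.)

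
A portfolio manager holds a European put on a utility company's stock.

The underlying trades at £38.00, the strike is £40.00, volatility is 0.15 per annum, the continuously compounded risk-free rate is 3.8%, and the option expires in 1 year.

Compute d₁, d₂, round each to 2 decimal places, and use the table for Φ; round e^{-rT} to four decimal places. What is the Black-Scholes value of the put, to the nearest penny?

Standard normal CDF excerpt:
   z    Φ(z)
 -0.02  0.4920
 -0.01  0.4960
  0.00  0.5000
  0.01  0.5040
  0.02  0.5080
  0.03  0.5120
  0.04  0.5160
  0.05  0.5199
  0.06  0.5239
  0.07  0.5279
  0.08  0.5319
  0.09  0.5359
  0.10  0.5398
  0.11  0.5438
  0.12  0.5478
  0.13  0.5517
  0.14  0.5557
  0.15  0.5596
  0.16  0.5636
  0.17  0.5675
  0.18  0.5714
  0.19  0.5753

£2.55

T = 1;  σ√T = 0.1500
d₁ = [ln(38/40) + (0.038 + 0.15²/2)·1] / 0.1500 = [-0.0513 + 0.0493] / 0.1500 = -0.0136 → -0.01
d₂ = d₁ − σ√T = -0.0136 − 0.1500 = -0.1636 → -0.16
exp(−rT) = exp(−0.038·1) = 0.9627
P = 40·0.9627·N(0.16) − 38·N(0.01) = 40·0.9627·0.5636 − 38·0.5040 = 21.7031 − 19.1520 = 2.5511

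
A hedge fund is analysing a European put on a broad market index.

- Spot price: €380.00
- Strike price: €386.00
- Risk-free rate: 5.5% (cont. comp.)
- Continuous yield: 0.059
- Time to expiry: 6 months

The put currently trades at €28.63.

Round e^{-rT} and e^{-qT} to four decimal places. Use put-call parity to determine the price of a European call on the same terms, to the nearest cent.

e^(−qT) = e^(−0.059·0.5) = 0.9709;  e^(−rT) = e^(−0.055·0.5) = 0.9729
Put-call parity: C − P = S·e^(−qT) − K·e^(−rT) = 380·0.9709 − 386·0.9729 = 368.9420 − 375.5394 = -6.5974
C = P + (C − P) = 28.63 + (-6.5974) = 22.0326

€22.03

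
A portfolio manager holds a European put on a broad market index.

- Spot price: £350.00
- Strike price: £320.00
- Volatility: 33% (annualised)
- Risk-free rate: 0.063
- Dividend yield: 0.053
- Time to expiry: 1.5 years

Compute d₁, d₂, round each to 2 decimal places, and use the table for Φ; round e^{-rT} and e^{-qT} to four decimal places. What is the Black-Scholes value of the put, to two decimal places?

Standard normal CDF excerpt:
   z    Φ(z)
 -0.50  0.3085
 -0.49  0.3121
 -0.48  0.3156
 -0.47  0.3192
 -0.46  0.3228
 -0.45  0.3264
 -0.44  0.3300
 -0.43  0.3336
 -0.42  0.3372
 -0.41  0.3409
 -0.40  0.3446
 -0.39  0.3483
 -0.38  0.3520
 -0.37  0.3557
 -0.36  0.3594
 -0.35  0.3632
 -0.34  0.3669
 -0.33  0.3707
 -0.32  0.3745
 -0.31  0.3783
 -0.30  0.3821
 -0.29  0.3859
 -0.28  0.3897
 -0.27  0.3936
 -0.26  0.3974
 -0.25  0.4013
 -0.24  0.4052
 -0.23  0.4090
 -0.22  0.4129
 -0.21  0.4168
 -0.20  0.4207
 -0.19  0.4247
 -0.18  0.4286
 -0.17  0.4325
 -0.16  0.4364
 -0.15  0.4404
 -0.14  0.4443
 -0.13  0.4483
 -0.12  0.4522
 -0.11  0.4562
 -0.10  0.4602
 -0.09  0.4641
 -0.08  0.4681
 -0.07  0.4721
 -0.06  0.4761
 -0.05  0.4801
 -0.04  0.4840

σ√T = 0.33 × 1.2247 = 0.4042
d₁ = [ln(350/320) + (0.063 − 0.053 + 0.33²/2)·1.5] / 0.4042 = [0.0896 + 0.0967] / 0.4042 = 0.4609 ≈ 0.46
d₂ = d₁ − σ√T = 0.4609 − 0.4042 = 0.0568 ≈ 0.06
e^(−qT) = e^(−0.053·1.5) = 0.9236;  e^(−rT) = e^(−0.063·1.5) = 0.9098
P = 320·0.9098·N(-0.06) − 350·0.9236·N(-0.46) = 320·0.9098·0.4761 − 350·0.9236·0.3228 = 138.6098 − 104.3483 = 34.2615

£34.26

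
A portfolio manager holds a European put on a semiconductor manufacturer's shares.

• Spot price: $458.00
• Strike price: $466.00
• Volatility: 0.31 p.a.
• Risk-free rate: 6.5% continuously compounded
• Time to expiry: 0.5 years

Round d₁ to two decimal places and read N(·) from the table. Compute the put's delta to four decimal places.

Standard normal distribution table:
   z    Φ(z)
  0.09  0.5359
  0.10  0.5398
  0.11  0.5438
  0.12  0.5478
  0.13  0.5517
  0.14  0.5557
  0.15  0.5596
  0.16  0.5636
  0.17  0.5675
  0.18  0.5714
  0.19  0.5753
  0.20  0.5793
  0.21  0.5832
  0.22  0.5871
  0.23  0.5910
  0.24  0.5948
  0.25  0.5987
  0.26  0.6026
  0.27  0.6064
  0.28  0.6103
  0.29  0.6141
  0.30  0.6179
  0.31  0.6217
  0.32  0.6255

σ√T = 0.31 × 0.7071 = 0.2192
d₁ = [ln(458/466) + (0.065 + 0.31²/2)·0.5] / 0.2192 = [-0.0173 + 0.0565] / 0.2192 = 0.1789 ⇒ 0.18
N(d₁) = N(0.18) = 0.5714
Δ_put = N(d₁) − 1 = 0.5714 − 1 = -0.4286

-0.4286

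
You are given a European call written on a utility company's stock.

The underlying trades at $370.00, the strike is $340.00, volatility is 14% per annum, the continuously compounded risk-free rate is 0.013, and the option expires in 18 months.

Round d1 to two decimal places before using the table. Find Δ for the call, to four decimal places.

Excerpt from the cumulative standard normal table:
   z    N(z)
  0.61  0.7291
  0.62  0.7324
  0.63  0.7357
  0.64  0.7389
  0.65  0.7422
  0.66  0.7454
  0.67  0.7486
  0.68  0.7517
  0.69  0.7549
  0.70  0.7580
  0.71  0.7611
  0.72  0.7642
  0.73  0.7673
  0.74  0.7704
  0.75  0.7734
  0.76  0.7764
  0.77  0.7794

σ√T = 0.14·√1.5 = 0.1715
d₁ = [ln(370/340) + (0.013 + 0.14²/2)·1.5] / 0.1715 = [0.0846 + 0.0342] / 0.1715 = 0.6926 ≈ 0.69
N(d₁) = N(0.69) = 0.7549
Δ_call = N(d₁) = 0.7549

0.7549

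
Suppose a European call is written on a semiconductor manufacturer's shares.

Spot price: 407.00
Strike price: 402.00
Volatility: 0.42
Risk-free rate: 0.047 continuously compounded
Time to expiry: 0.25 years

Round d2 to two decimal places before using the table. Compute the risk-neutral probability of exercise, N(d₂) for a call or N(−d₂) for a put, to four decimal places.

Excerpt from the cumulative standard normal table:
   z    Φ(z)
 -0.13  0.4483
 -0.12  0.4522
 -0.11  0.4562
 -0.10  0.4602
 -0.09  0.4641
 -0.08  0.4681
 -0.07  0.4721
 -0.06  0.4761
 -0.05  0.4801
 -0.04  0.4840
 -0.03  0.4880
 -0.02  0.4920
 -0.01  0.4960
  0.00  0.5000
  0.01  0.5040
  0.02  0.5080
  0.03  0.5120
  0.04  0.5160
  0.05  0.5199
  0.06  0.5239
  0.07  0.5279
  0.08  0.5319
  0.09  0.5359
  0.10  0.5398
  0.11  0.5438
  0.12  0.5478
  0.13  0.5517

T = 0.25;  σ√T = 0.2100
d₁ = [ln(407/402) + (0.047 + 0.42²/2)·0.25] / 0.2100 = [0.0124 + 0.0338] / 0.2100 = 0.2198 → 0.22
d₂ = d₁ − σ√T = 0.2198 − 0.2100 = 0.0098 → 0.01
Pr(exercise) under Q = N(d₂) = 0.5040

0.5040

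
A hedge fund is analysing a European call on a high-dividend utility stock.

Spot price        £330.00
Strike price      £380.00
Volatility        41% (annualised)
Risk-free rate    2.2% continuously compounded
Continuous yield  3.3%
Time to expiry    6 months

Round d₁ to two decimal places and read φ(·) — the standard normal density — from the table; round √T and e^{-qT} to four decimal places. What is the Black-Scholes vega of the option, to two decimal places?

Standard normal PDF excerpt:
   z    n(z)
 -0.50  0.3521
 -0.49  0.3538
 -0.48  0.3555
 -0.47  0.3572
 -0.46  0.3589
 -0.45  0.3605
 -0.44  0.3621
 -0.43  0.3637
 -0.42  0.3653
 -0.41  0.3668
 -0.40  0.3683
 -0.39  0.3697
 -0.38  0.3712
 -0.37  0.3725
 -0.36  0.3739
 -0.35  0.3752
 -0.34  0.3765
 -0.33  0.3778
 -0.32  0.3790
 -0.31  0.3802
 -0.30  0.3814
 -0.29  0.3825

T = 0.5;  σ√T = 0.2899
d₁ = [ln(330/380) + (0.022 − 0.033 + 0.41²/2)·0.5] / 0.2899 = [-0.1411 + 0.0365] / 0.2899 = -0.3606 which rounds to -0.36
√T = √0.5 = 0.7071
φ(d₁) = φ(-0.36) = 0.3739
exp(−qT) = exp(−0.033·0.5) = 0.9836
vega = S·exp(−qT)·φ(d₁)·√T = 330·0.9836·0.3739·0.7071 = 85.8161

85.82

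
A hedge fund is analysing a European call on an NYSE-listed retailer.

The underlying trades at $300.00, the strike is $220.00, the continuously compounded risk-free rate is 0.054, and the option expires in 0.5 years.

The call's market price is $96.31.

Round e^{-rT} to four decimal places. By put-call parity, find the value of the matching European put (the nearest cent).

exp(−rT) = exp(−0.054·0.5) = 0.9734
Put-call parity: C − P = S − K·e^(−rT) = 300 − 220·0.9734 = 300 − 214.1480 = 85.8520
P = C − (C − P) = 96.31 − (85.8520) = 10.4580

$10.46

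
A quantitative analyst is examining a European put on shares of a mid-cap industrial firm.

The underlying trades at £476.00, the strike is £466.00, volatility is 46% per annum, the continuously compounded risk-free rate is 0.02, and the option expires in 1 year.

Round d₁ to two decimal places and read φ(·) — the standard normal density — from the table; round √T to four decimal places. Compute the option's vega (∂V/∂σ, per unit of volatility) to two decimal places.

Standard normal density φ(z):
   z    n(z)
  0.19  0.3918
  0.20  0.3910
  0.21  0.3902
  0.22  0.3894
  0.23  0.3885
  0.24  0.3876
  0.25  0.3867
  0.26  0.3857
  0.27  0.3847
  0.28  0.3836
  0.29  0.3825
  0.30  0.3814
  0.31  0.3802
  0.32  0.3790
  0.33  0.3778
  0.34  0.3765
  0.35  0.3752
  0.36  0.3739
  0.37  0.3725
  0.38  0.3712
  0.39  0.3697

180.40

T = 1;  σ√T = 0.4600
d₁ = [ln(476/466) + (0.02 + 0.46²/2)·1] / 0.4600 = [0.0212 + 0.1258] / 0.4600 = 0.3196 → 0.32
√T = √1 = 1.0000
φ(d₁) = φ(0.32) = 0.3790
vega = S·φ(d₁)·√T = 476·0.3790·1.0000 = 180.4040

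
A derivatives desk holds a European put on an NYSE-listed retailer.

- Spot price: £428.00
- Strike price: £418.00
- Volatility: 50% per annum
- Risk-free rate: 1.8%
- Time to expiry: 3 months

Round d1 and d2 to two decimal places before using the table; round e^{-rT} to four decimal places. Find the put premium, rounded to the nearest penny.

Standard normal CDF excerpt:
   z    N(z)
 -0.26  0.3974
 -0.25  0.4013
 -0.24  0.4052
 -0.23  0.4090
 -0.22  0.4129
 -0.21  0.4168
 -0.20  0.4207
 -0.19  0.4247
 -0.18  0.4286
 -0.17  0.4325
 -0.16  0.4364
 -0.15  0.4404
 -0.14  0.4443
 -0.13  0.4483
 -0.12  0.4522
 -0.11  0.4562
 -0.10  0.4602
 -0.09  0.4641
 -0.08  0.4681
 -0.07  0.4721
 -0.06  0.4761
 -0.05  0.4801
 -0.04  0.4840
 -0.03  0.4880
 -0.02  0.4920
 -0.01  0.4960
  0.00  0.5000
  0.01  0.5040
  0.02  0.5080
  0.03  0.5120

£36.30

σ√T = 0.5·√0.25 = 0.2500
d₁ = [ln(428/418) + (0.018 + 0.5²/2)·0.25] / 0.2500 = [0.0236 + 0.0357] / 0.2500 = 0.2376 → 0.24
d₂ = d₁ − σ√T = 0.2376 − 0.2500 = -0.0124 → -0.01
e^(−rT) = e^(−0.018·0.25) = 0.9955
N(−d₂) = N(0.01) = 0.5040;  N(−d₁) = N(-0.24) = 0.4052
P = 418·0.9955·0.5040 − 428·0.4052 = 209.7240 − 173.4256 = 36.2984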